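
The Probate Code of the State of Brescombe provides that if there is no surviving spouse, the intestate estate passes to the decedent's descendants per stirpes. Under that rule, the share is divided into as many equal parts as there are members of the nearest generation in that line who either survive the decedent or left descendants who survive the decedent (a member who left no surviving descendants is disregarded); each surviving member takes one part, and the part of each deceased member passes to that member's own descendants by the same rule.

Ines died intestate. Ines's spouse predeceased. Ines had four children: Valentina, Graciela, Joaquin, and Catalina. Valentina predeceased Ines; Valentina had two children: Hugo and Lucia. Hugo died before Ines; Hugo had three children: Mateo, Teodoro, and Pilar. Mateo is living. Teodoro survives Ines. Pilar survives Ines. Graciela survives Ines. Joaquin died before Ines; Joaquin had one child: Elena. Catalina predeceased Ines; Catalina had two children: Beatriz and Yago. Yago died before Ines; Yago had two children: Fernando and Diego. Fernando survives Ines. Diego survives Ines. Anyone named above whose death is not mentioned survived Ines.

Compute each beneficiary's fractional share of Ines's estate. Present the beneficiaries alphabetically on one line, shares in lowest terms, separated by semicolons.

There is no surviving spouse, so the entire estate passes to Ines's descendants per stirpes.
The estate is divided into 4 equal shares of 1/4 among Valentina, Graciela, Joaquin, Catalina.
Valentina predeceased; the 1/4 allotted to Valentina's branch passes to Valentina's issue by representation.
The 1/4 is divided into 2 equal shares of 1/8 among Hugo, Lucia.
Hugo predeceased; the 1/8 allotted to Hugo's branch passes to Hugo's issue by representation.
The 1/8 is divided into 3 equal shares of 1/24 among Mateo, Teodoro, Pilar.
Mateo is living and takes 1/24.
Teodoro is living and takes 1/24.
Pilar is living and takes 1/24.
Lucia is living and takes 1/8.
Graciela is living and takes 1/4.
Joaquin predeceased; the 1/4 allotted to Joaquin's branch passes to Joaquin's issue by representation.
Elena is the sole taker at this level and receives the full 1/4.
Catalina predeceased; the 1/4 allotted to Catalina's branch passes to Catalina's issue by representation.
The 1/4 is divided into 2 equal shares of 1/8 among Beatriz, Yago.
Beatriz is living and takes 1/8.
Yago predeceased; the 1/8 allotted to Yago's branch passes to Yago's issue by representation.
The 1/8 is divided into 2 equal shares of 1/16 among Fernando, Diego.
Fernando is living and takes 1/16.
Diego is living and takes 1/16.

Beatriz 1/8; Diego 1/16; Elena 1/4; Fernando 1/16; Graciela 1/4; Lucia 1/8; Mateo 1/24; Pilar 1/24; Teodoro 1/24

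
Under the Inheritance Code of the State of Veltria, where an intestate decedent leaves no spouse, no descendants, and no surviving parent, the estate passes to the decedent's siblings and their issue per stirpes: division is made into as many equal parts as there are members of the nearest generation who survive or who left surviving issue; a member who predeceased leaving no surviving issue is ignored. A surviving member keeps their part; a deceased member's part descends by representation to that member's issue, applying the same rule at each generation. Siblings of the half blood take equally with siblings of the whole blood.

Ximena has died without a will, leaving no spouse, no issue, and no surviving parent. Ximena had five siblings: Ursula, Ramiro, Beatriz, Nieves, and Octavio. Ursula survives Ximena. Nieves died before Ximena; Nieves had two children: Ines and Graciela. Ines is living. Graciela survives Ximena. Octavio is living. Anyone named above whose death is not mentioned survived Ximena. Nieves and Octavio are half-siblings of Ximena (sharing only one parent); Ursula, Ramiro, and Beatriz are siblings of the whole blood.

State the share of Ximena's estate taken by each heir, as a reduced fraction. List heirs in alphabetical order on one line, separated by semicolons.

Beatriz 1/5; Graciela 1/10; Ines 1/10; Octavio 1/5; Ramiro 1/5; Ursula 1/5

No spouse, descendants, or parent survives, so the estate passes to Ximena's siblings per stirpes.
Half-blood and whole-blood siblings take equally under the stated rule.
The estate is divided into 5 equal shares of 1/5 among Ursula, Ramiro, Beatriz, Nieves, Octavio.
Ursula is living and takes 1/5.
Ramiro is living and takes 1/5.
Beatriz is living and takes 1/5.
Nieves predeceased; the 1/5 allotted to Nieves's branch passes to Nieves's issue by representation.
The 1/5 is divided into 2 equal shares of 1/10 among Ines, Graciela.
Ines is living and takes 1/10.
Graciela is living and takes 1/10.
Octavio is living and takes 1/5.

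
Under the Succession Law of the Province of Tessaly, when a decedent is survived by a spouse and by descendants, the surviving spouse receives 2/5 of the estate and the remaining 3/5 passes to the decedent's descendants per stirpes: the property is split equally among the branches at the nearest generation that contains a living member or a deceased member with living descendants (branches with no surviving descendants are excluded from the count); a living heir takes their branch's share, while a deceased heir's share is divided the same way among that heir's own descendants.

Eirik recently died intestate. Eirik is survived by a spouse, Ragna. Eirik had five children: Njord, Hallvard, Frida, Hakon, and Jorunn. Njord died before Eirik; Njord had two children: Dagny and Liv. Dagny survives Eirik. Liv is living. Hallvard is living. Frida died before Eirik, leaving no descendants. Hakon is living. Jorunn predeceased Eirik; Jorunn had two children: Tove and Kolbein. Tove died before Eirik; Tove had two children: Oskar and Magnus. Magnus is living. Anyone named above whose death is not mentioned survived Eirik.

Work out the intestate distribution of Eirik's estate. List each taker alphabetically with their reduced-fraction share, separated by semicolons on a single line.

Dagny 3/40; Hakon 3/20; Hallvard 3/20; Kolbein 3/40; Liv 3/40; Magnus 3/80; Oskar 3/80; Ragna 2/5

Ragna, as surviving spouse, takes 2/5.
The remaining 3/5 passes to Eirik's descendants per stirpes.
Frida left no surviving issue, so that branch lapses and is disregarded.
The 3/5 is divided into 4 equal shares of 3/20 among Njord, Hallvard, Hakon, Jorunn.
Njord predeceased; the 3/20 allotted to Njord's branch passes to Njord's issue by representation.
The 3/20 is divided into 2 equal shares of 3/40 among Dagny, Liv.
Dagny is living and takes 3/40.
Liv is living and takes 3/40.
Hallvard is living and takes 3/20.
Hakon is living and takes 3/20.
Jorunn predeceased; the 3/20 allotted to Jorunn's branch passes to Jorunn's issue by representation.
The 3/20 is divided into 2 equal shares of 3/40 among Tove, Kolbein.
Tove predeceased; the 3/40 allotted to Tove's branch passes to Tove's issue by representation.
The 3/40 is divided into 2 equal shares of 3/80 among Oskar, Magnus.
Oskar is living and takes 3/80.
Magnus is living and takes 3/80.
Kolbein is living and takes 3/40.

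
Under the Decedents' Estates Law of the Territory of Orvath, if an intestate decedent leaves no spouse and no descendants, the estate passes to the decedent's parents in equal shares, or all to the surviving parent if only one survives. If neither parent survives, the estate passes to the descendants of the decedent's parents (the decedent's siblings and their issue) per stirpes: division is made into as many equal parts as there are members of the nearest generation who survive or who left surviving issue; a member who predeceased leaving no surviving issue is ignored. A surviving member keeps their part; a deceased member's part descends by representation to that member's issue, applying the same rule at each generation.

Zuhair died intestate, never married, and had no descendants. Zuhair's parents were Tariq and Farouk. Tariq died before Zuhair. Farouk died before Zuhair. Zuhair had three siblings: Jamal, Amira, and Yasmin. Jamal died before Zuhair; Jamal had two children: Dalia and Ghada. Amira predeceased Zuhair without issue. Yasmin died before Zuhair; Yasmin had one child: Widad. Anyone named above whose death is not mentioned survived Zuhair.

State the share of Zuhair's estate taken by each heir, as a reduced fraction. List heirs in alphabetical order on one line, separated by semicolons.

Neither parent survives and there are no descendants, so the estate passes to Zuhair's siblings and their issue per stirpes.
Amira left no surviving issue, so that branch lapses and is disregarded.
The estate is divided into 2 equal shares of 1/2 among Jamal, Yasmin.
Jamal predeceased; the 1/2 allotted to Jamal's branch passes to Jamal's issue by representation.
The 1/2 is divided into 2 equal shares of 1/4 among Dalia, Ghada.
Dalia is living and takes 1/4.
Ghada is living and takes 1/4.
Yasmin predeceased; the 1/2 allotted to Yasmin's branch passes to Yasmin's issue by representation.
Widad is the sole taker at this level and receives the full 1/2.

Dalia 1/4; Ghada 1/4; Widad 1/2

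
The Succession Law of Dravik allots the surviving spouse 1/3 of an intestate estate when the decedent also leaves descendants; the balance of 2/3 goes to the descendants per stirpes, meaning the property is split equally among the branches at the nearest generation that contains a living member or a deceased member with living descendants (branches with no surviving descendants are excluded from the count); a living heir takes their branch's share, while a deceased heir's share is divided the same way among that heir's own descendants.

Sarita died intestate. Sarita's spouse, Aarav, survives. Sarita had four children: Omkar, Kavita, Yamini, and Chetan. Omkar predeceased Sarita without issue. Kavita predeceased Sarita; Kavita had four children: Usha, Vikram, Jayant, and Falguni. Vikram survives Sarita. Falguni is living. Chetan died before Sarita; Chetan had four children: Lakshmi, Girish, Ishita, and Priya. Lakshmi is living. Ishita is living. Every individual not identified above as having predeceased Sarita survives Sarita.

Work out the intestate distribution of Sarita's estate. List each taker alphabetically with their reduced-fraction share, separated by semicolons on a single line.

Aarav 1/3; Falguni 1/18; Girish 1/18; Ishita 1/18; Jayant 1/18; Lakshmi 1/18; Priya 1/18; Usha 1/18; Vikram 1/18; Yamini 2/9

Aarav, as surviving spouse, takes 1/3.
The remaining 2/3 passes to Sarita's descendants per stirpes.
Omkar left no surviving issue, so that branch lapses and is disregarded.
The 2/3 is divided into 3 equal shares of 2/9 among Kavita, Yamini, Chetan.
Kavita predeceased; the 2/9 allotted to Kavita's branch passes to Kavita's issue by representation.
The 2/9 is divided into 4 equal shares of 1/18 among Usha, Vikram, Jayant, Falguni.
Usha is living and takes 1/18.
Vikram is living and takes 1/18.
Jayant is living and takes 1/18.
Falguni is living and takes 1/18.
Yamini is living and takes 2/9.
Chetan predeceased; the 2/9 allotted to Chetan's branch passes to Chetan's issue by representation.
The 2/9 is divided into 4 equal shares of 1/18 among Lakshmi, Girish, Ishita, Priya.
Lakshmi is living and takes 1/18.
Girish is living and takes 1/18.
Ishita is living and takes 1/18.
Priya is living and takes 1/18.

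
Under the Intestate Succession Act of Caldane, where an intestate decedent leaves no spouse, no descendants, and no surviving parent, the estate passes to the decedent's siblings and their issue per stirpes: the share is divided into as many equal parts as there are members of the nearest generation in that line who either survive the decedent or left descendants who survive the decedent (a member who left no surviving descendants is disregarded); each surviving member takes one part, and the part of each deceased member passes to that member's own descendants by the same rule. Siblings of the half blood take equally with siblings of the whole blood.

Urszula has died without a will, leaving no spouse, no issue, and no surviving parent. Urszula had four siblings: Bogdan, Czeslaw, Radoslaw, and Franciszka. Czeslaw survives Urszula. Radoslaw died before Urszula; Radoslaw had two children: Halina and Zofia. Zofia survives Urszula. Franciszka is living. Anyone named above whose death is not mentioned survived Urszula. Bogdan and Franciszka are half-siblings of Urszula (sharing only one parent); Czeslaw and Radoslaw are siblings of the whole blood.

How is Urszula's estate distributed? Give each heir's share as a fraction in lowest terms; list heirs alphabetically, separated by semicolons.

No spouse, descendants, or parent survives, so the estate passes to Urszula's siblings per stirpes.
Half-blood and whole-blood siblings take equally under the stated rule.
The estate is divided into 4 equal shares of 1/4 among Bogdan, Czeslaw, Radoslaw, Franciszka.
Bogdan is living and takes 1/4.
Czeslaw is living and takes 1/4.
Radoslaw predeceased; the 1/4 allotted to Radoslaw's branch passes to Radoslaw's issue by representation.
The 1/4 is divided into 2 equal shares of 1/8 among Halina, Zofia.
Halina is living and takes 1/8.
Zofia is living and takes 1/8.
Franciszka is living and takes 1/4.

Bogdan 1/4; Czeslaw 1/4; Franciszka 1/4; Halina 1/8; Zofia 1/8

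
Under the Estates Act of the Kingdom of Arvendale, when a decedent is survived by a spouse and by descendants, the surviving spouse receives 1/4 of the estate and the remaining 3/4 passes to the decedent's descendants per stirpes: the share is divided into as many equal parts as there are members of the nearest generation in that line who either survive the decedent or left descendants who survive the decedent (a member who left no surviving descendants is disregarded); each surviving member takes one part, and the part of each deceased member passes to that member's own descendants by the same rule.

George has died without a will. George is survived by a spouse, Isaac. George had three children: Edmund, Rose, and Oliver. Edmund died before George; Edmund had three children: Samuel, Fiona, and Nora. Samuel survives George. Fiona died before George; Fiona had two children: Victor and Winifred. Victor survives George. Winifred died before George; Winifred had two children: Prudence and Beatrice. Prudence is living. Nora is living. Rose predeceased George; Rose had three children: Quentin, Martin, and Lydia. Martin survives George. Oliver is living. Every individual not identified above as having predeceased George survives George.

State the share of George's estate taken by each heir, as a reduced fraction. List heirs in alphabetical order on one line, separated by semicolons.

Isaac, as surviving spouse, takes 1/4.
The remaining 3/4 passes to George's descendants per stirpes.
The 3/4 is divided into 3 equal shares of 1/4 among Edmund, Rose, Oliver.
Edmund predeceased; the 1/4 allotted to Edmund's branch passes to Edmund's issue by representation.
The 1/4 is divided into 3 equal shares of 1/12 among Samuel, Fiona, Nora.
Samuel is living and takes 1/12.
Fiona predeceased; the 1/12 allotted to Fiona's branch passes to Fiona's issue by representation.
The 1/12 is divided into 2 equal shares of 1/24 among Victor, Winifred.
Victor is living and takes 1/24.
Winifred predeceased; the 1/24 allotted to Winifred's branch passes to Winifred's issue by representation.
The 1/24 is divided into 2 equal shares of 1/48 among Prudence, Beatrice.
Prudence is living and takes 1/48.
Beatrice is living and takes 1/48.
Nora is living and takes 1/12.
Rose predeceased; the 1/4 allotted to Rose's branch passes to Rose's issue by representation.
The 1/4 is divided into 3 equal shares of 1/12 among Quentin, Martin, Lydia.
Quentin is living and takes 1/12.
Martin is living and takes 1/12.
Lydia is living and takes 1/12.
Oliver is living and takes 1/4.

Beatrice 1/48; Isaac 1/4; Lydia 1/12; Martin 1/12; Nora 1/12; Oliver 1/4; Prudence 1/48; Quentin 1/12; Samuel 1/12; Victor 1/24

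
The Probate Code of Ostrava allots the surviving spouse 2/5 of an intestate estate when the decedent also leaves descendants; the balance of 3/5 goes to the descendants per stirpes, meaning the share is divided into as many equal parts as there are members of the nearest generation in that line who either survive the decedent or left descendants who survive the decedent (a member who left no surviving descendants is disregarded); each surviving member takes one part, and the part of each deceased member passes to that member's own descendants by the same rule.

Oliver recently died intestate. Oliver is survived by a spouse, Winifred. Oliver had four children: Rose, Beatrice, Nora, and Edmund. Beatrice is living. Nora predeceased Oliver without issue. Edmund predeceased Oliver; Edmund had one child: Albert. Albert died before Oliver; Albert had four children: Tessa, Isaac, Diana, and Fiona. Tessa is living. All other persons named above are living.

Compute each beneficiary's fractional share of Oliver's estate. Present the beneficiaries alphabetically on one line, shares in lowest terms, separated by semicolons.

Winifred, as surviving spouse, takes 2/5.
The remaining 3/5 passes to Oliver's descendants per stirpes.
Nora left no surviving issue, so that branch lapses and is disregarded.
The 3/5 is divided into 3 equal shares of 1/5 among Rose, Beatrice, Edmund.
Rose is living and takes 1/5.
Beatrice is living and takes 1/5.
Edmund predeceased; the 1/5 allotted to Edmund's branch passes to Edmund's issue by representation.
Albert's line is the sole branch at this level, so the full 1/5 passes to Albert's issue by representation.
The 1/5 is divided into 4 equal shares of 1/20 among Tessa, Isaac, Diana, Fiona.
Tessa is living and takes 1/20.
Isaac is living and takes 1/20.
Diana is living and takes 1/20.
Fiona is living and takes 1/20.

Beatrice 1/5; Diana 1/20; Fiona 1/20; Isaac 1/20; Rose 1/5; Tessa 1/20; Winifred 2/5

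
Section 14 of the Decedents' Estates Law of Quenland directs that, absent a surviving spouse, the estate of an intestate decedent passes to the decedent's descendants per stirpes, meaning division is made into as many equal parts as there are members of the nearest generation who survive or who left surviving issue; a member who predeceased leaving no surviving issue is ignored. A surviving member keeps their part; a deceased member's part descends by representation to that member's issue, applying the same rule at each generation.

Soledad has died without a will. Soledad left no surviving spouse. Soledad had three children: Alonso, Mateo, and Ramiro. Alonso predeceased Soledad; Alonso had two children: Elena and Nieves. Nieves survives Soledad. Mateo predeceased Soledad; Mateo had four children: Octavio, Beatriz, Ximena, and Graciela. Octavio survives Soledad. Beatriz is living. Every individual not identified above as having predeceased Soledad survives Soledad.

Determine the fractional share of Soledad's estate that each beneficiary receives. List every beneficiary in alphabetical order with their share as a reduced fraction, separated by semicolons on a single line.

There is no surviving spouse, so the entire estate passes to Soledad's descendants per stirpes.
The estate is divided into 3 equal shares of 1/3 among Alonso, Mateo, Ramiro.
Alonso predeceased; the 1/3 allotted to Alonso's branch passes to Alonso's issue by representation.
The 1/3 is divided into 2 equal shares of 1/6 among Elena, Nieves.
Elena is living and takes 1/6.
Nieves is living and takes 1/6.
Mateo predeceased; the 1/3 allotted to Mateo's branch passes to Mateo's issue by representation.
The 1/3 is divided into 4 equal shares of 1/12 among Octavio, Beatriz, Ximena, Graciela.
Octavio is living and takes 1/12.
Beatriz is living and takes 1/12.
Ximena is living and takes 1/12.
Graciela is living and takes 1/12.
Ramiro is living and takes 1/3.

Beatriz 1/12; Elena 1/6; Graciela 1/12; Nieves 1/6; Octavio 1/12; Ramiro 1/3; Ximena 1/12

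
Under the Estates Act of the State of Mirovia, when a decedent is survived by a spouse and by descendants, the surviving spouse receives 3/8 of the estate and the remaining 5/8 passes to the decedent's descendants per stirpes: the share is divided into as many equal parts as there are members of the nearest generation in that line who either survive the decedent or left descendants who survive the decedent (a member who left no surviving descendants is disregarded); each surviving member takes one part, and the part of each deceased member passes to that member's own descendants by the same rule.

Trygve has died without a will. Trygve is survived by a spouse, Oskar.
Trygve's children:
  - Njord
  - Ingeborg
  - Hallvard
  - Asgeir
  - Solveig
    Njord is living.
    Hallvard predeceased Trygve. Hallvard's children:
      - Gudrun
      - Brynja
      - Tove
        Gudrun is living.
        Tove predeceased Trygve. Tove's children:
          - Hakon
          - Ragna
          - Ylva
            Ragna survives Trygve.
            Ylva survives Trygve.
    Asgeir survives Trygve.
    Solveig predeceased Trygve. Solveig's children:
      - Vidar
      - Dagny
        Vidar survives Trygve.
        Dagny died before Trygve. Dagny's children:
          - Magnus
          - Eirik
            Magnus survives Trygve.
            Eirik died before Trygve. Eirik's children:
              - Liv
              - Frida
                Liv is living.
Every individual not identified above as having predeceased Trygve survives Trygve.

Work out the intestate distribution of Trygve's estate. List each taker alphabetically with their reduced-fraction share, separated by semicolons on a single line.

Asgeir 1/8; Brynja 1/24; Frida 1/64; Gudrun 1/24; Hakon 1/72; Ingeborg 1/8; Liv 1/64; Magnus 1/32; Njord 1/8; Oskar 3/8; Ragna 1/72; Vidar 1/16; Ylva 1/72

Oskar, as surviving spouse, takes 3/8.
The remaining 5/8 passes to Trygve's descendants per stirpes.
The 5/8 is divided into 5 equal shares of 1/8 among Njord, Ingeborg, Hallvard, Asgeir, Solveig.
Njord is living and takes 1/8.
Ingeborg is living and takes 1/8.
Hallvard predeceased; the 1/8 allotted to Hallvard's branch passes to Hallvard's issue by representation.
The 1/8 is divided into 3 equal shares of 1/24 among Gudrun, Brynja, Tove.
Gudrun is living and takes 1/24.
Brynja is living and takes 1/24.
Tove predeceased; the 1/24 allotted to Tove's branch passes to Tove's issue by representation.
The 1/24 is divided into 3 equal shares of 1/72 among Hakon, Ragna, Ylva.
Hakon is living and takes 1/72.
Ragna is living and takes 1/72.
Ylva is living and takes 1/72.
Asgeir is living and takes 1/8.
Solveig predeceased; the 1/8 allotted to Solveig's branch passes to Solveig's issue by representation.
The 1/8 is divided into 2 equal shares of 1/16 among Vidar, Dagny.
Vidar is living and takes 1/16.
Dagny predeceased; the 1/16 allotted to Dagny's branch passes to Dagny's issue by representation.
The 1/16 is divided into 2 equal shares of 1/32 among Magnus, Eirik.
Magnus is living and takes 1/32.
Eirik predeceased; the 1/32 allotted to Eirik's branch passes to Eirik's issue by representation.
The 1/32 is divided into 2 equal shares of 1/64 among Liv, Frida.
Liv is living and takes 1/64.
Frida is living and takes 1/64.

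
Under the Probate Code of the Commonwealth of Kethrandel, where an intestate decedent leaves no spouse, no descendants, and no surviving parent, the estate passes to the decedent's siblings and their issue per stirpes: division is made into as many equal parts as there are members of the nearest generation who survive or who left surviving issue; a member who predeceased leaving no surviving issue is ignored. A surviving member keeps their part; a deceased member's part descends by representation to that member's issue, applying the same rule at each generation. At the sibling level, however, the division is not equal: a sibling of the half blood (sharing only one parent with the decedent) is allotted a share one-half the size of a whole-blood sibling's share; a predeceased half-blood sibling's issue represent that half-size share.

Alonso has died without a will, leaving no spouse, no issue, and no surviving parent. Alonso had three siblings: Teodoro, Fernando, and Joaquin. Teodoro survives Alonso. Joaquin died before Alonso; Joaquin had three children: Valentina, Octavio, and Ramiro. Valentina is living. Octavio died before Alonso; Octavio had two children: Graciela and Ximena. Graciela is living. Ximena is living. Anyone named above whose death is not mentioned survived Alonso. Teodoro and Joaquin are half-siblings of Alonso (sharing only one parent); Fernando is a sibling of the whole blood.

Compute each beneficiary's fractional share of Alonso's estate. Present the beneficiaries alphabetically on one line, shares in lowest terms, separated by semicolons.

Fernando 1/2; Graciela 1/24; Ramiro 1/12; Teodoro 1/4; Valentina 1/12; Ximena 1/24

No spouse, descendants, or parent survives, so the estate passes to Alonso's siblings per stirpes.
Half-blood siblings count for one-half the weight of whole-blood siblings at the initial division.
Dividing 1 in proportion to weights (total weight 2): Teodoro (weight 1/2) → 1/4; Fernando (weight 1) → 1/2; Joaquin (weight 1/2) → 1/4.
Teodoro is living and takes 1/4.
Fernando is living and takes 1/2.
Joaquin predeceased; the 1/4 allotted to Joaquin's branch passes to Joaquin's issue by representation.
The 1/4 is divided into 3 equal shares of 1/12 among Valentina, Octavio, Ramiro.
Valentina is living and takes 1/12.
Octavio predeceased; the 1/12 allotted to Octavio's branch passes to Octavio's issue by representation.
The 1/12 is divided into 2 equal shares of 1/24 among Graciela, Ximena.
Graciela is living and takes 1/24.
Ximena is living and takes 1/24.
Ramiro is living and takes 1/12.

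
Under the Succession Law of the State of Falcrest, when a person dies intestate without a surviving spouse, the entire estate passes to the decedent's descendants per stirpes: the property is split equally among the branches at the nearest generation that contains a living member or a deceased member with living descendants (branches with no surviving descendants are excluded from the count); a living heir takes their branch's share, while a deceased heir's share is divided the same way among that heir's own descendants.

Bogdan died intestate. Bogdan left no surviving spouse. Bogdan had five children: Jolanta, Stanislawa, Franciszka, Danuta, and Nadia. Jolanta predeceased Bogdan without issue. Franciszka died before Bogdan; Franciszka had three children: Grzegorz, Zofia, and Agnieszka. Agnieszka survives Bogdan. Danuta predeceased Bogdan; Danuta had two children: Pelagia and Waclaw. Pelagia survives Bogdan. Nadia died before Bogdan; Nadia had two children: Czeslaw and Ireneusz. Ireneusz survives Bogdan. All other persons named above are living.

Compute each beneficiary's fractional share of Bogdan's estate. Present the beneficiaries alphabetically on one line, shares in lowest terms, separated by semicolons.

There is no surviving spouse, so the entire estate passes to Bogdan's descendants per stirpes.
Jolanta left no surviving issue, so that branch lapses and is disregarded.
The estate is divided into 4 equal shares of 1/4 among Stanislawa, Franciszka, Danuta, Nadia.
Stanislawa is living and takes 1/4.
Franciszka predeceased; the 1/4 allotted to Franciszka's branch passes to Franciszka's issue by representation.
The 1/4 is divided into 3 equal shares of 1/12 among Grzegorz, Zofia, Agnieszka.
Grzegorz is living and takes 1/12.
Zofia is living and takes 1/12.
Agnieszka is living and takes 1/12.
Danuta predeceased; the 1/4 allotted to Danuta's branch passes to Danuta's issue by representation.
The 1/4 is divided into 2 equal shares of 1/8 among Pelagia, Waclaw.
Pelagia is living and takes 1/8.
Waclaw is living and takes 1/8.
Nadia predeceased; the 1/4 allotted to Nadia's branch passes to Nadia's issue by representation.
The 1/4 is divided into 2 equal shares of 1/8 among Czeslaw, Ireneusz.
Czeslaw is living and takes 1/8.
Ireneusz is living and takes 1/8.

Agnieszka 1/12; Czeslaw 1/8; Grzegorz 1/12; Ireneusz 1/8; Pelagia 1/8; Stanislawa 1/4; Waclaw 1/8; Zofia 1/12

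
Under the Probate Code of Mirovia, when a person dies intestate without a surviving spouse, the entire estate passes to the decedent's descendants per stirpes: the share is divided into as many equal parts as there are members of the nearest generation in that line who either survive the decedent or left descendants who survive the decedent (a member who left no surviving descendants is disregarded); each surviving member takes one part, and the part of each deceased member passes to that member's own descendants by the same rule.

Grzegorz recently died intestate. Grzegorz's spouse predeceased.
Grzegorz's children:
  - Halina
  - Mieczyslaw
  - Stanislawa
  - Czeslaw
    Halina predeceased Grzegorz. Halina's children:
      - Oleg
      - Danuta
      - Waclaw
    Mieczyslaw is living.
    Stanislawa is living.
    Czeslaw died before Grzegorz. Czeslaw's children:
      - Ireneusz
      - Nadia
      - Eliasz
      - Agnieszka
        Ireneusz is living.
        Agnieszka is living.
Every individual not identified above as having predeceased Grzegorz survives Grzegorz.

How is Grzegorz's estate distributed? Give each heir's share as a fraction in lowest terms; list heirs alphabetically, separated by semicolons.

There is no surviving spouse, so the entire estate passes to Grzegorz's descendants per stirpes.
The estate is divided into 4 equal shares of 1/4 among Halina, Mieczyslaw, Stanislawa, Czeslaw.
Halina predeceased; the 1/4 allotted to Halina's branch passes to Halina's issue by representation.
The 1/4 is divided into 3 equal shares of 1/12 among Oleg, Danuta, Waclaw.
Oleg is living and takes 1/12.
Danuta is living and takes 1/12.
Waclaw is living and takes 1/12.
Mieczyslaw is living and takes 1/4.
Stanislawa is living and takes 1/4.
Czeslaw predeceased; the 1/4 allotted to Czeslaw's branch passes to Czeslaw's issue by representation.
The 1/4 is divided into 4 equal shares of 1/16 among Ireneusz, Nadia, Eliasz, Agnieszka.
Ireneusz is living and takes 1/16.
Nadia is living and takes 1/16.
Eliasz is living and takes 1/16.
Agnieszka is living and takes 1/16.

Agnieszka 1/16; Danuta 1/12; Eliasz 1/16; Ireneusz 1/16; Mieczyslaw 1/4; Nadia 1/16; Oleg 1/12; Stanislawa 1/4; Waclaw 1/12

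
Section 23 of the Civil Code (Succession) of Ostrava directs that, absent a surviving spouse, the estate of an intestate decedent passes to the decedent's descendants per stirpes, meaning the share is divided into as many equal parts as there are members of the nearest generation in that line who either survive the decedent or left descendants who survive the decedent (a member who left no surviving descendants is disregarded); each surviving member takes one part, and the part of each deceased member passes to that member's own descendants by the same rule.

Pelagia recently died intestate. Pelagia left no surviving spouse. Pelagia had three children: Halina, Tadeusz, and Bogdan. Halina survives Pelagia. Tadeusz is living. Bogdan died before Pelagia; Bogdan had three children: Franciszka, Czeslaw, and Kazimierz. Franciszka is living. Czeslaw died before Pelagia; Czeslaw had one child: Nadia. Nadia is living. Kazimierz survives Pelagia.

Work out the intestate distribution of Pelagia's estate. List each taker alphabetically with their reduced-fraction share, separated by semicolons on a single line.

Franciszka 1/9; Halina 1/3; Kazimierz 1/9; Nadia 1/9; Tadeusz 1/3

There is no surviving spouse, so the entire estate passes to Pelagia's descendants per stirpes.
The estate is divided into 3 equal shares of 1/3 among Halina, Tadeusz, Bogdan.
Halina is living and takes 1/3.
Tadeusz is living and takes 1/3.
Bogdan predeceased; the 1/3 allotted to Bogdan's branch passes to Bogdan's issue by representation.
The 1/3 is divided into 3 equal shares of 1/9 among Franciszka, Czeslaw, Kazimierz.
Franciszka is living and takes 1/9.
Czeslaw predeceased; the 1/9 allotted to Czeslaw's branch passes to Czeslaw's issue by representation.
Nadia is the sole taker at this level and receives the full 1/9.
Kazimierz is living and takes 1/9.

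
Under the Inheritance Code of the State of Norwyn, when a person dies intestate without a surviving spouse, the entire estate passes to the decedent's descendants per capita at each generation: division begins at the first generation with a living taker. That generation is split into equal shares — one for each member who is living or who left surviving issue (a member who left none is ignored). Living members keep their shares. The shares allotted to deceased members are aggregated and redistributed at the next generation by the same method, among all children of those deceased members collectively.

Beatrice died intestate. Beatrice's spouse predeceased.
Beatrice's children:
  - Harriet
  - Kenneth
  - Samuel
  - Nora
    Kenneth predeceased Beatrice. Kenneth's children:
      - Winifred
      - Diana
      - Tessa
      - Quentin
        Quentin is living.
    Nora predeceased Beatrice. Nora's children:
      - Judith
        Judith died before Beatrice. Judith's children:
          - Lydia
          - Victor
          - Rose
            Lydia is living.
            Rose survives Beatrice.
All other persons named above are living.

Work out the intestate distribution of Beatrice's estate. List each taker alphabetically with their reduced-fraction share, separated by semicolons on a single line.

There is no surviving spouse, so the entire estate passes to Beatrice's descendants per capita at each generation.
At generation 1 (Harriet, Kenneth, Samuel, Nora) there are 4 shares of (1)/4 = 1/4 each.
Living: Harriet and Samuel — each takes 1/4.
Deceased: Kenneth and Nora. Their combined 1/2 is pooled and carried to generation 2.
At generation 2 (Winifred, Diana, Tessa, Quentin, Judith) there are 5 shares of (1/2)/5 = 1/10 each.
Living: Winifred, Diana, Tessa, and Quentin — each takes 1/10.
Deceased: Judith. That 1/10 share is carried to generation 3.
At generation 3 (Lydia, Victor, Rose) there are 3 shares of (1/10)/3 = 1/30 each.
Living: Lydia, Victor, and Rose — each takes 1/30.

Diana 1/10; Harriet 1/4; Lydia 1/30; Quentin 1/10; Rose 1/30; Samuel 1/4; Tessa 1/10; Victor 1/30; Winifred 1/10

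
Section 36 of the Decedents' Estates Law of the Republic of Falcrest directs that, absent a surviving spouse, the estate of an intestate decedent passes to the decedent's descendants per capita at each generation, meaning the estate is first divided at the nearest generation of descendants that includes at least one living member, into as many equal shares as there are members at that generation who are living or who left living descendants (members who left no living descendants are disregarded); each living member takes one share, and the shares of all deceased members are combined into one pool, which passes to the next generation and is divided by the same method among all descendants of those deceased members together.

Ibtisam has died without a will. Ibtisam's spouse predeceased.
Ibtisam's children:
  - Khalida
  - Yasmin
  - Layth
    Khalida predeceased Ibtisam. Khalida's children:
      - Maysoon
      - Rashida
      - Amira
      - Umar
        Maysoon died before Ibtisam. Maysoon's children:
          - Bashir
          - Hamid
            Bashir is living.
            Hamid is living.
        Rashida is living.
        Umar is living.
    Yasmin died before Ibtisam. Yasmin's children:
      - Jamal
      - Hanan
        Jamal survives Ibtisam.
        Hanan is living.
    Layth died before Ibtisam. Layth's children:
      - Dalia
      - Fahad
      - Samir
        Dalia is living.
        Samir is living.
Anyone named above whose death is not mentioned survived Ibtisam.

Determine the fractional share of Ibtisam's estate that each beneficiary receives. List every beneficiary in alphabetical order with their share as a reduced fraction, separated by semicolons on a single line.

There is no surviving spouse, so the entire estate passes to Ibtisam's descendants per capita at each generation.
No one at generation 1 (Khalida, Yasmin, Layth) is living; moving to the next generation.
At generation 2 (Maysoon, Rashida, Amira, Umar, Jamal, Hanan, Dalia, Fahad, Samir) there are 9 shares of (1)/9 = 1/9 each.
Living: Rashida, Amira, Umar, Jamal, Hanan, Dalia, Fahad, and Samir — each takes 1/9.
Deceased: Maysoon. That 1/9 share is carried to generation 3.
At generation 3 (Bashir, Hamid) there are 2 shares of (1/9)/2 = 1/18 each.
Living: Bashir and Hamid — each takes 1/18.

Amira 1/9; Bashir 1/18; Dalia 1/9; Fahad 1/9; Hamid 1/18; Hanan 1/9; Jamal 1/9; Rashida 1/9; Samir 1/9; Umar 1/9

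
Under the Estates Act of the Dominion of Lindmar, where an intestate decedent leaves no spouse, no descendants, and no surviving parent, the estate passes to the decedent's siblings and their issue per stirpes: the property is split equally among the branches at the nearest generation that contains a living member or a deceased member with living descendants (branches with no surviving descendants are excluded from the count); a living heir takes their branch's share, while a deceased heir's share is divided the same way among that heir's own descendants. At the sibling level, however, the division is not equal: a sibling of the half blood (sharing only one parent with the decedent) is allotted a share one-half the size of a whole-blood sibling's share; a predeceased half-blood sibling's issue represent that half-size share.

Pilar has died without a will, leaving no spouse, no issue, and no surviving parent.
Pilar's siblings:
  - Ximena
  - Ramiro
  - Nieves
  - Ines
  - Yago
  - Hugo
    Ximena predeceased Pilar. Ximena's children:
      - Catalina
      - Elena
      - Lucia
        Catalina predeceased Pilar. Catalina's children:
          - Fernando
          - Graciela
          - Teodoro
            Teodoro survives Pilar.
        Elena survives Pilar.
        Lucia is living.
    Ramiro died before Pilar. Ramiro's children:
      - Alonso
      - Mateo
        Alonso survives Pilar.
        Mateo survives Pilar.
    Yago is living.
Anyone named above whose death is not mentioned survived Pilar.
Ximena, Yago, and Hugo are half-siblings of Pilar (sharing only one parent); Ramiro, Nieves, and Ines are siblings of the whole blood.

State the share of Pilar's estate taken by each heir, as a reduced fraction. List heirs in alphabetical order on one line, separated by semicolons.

No spouse, descendants, or parent survives, so the estate passes to Pilar's siblings per stirpes.
Half-blood siblings count for one-half the weight of whole-blood siblings at the initial division.
Dividing 1 in proportion to weights (total weight 9/2): Ximena (weight 1/2) → 1/9; Ramiro (weight 1) → 2/9; Nieves (weight 1) → 2/9; Ines (weight 1) → 2/9; Yago (weight 1/2) → 1/9; Hugo (weight 1/2) → 1/9.
Ximena predeceased; the 1/9 allotted to Ximena's branch passes to Ximena's issue by representation.
The 1/9 is divided into 3 equal shares of 1/27 among Catalina, Elena, Lucia.
Catalina predeceased; the 1/27 allotted to Catalina's branch passes to Catalina's issue by representation.
The 1/27 is divided into 3 equal shares of 1/81 among Fernando, Graciela, Teodoro.
Fernando is living and takes 1/81.
Graciela is living and takes 1/81.
Teodoro is living and takes 1/81.
Elena is living and takes 1/27.
Lucia is living and takes 1/27.
Ramiro predeceased; the 2/9 allotted to Ramiro's branch passes to Ramiro's issue by representation.
The 2/9 is divided into 2 equal shares of 1/9 among Alonso, Mateo.
Alonso is living and takes 1/9.
Mateo is living and takes 1/9.
Nieves is living and takes 2/9.
Ines is living and takes 2/9.
Yago is living and takes 1/9.
Hugo is living and takes 1/9.

Alonso 1/9; Elena 1/27; Fernando 1/81; Graciela 1/81; Hugo 1/9; Ines 2/9; Lucia 1/27; Mateo 1/9; Nieves 2/9; Teodoro 1/81; Yago 1/9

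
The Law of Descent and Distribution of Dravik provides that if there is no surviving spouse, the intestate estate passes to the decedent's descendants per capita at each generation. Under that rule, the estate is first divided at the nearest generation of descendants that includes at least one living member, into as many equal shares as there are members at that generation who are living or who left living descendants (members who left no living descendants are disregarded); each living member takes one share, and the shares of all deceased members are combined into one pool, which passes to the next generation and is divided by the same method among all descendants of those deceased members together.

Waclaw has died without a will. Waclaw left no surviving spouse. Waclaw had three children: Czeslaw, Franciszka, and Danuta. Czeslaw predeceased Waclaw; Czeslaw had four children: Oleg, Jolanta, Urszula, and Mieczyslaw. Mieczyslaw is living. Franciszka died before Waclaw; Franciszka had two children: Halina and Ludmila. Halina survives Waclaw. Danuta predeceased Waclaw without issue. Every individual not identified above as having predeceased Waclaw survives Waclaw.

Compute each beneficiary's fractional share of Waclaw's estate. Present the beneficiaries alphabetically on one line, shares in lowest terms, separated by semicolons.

There is no surviving spouse, so the entire estate passes to Waclaw's descendants per capita at each generation.
No one at generation 1 (Czeslaw, Franciszka) is living; moving to the next generation.
At generation 2 (Oleg, Jolanta, Urszula, Mieczyslaw, Halina, Ludmila) there are 6 shares of (1)/6 = 1/6 each.
Living: Oleg, Jolanta, Urszula, Mieczyslaw, Halina, and Ludmila — each takes 1/6.

Halina 1/6; Jolanta 1/6; Ludmila 1/6; Mieczyslaw 1/6; Oleg 1/6; Urszula 1/6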